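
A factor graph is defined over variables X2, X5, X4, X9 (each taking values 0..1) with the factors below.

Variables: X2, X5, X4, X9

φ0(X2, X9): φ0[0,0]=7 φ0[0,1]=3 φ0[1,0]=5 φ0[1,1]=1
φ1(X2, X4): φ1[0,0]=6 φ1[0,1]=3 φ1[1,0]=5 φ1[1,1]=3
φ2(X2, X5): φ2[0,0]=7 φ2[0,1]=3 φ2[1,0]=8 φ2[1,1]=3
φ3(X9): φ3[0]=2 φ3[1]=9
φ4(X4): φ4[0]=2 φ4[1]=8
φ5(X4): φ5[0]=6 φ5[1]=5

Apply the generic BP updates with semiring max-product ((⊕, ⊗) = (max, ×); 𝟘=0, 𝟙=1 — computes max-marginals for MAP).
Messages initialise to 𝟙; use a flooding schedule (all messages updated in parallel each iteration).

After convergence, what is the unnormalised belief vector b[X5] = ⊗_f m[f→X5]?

init: all messages = 𝟙 over 2 values
r1 m[φ0→X2] = [7, 5]
r1 m[φ0→X9] = [7, 3]
r1 m[φ1→X2] = [6, 5]
r1 m[φ1→X4] = [6, 3]
r1 m[φ2→X2] = [7, 8]
r1 m[φ2→X5] = [8, 3]
r1 m[φ3→X9] = [2, 9]
r1 m[φ4→X4] = [2, 8]
r1 m[φ5→X4] = [6, 5]
r1 m[X2→φ0] = [1, 1]
r1 m[X2→φ1] = [1, 1]
r1 m[X2→φ2] = [1, 1]
r1 m[X5→φ2] = [1, 1]
r1 m[X4→φ1] = [1, 1]
r1 m[X4→φ4] = [1, 1]
r1 m[X4→φ5] = [1, 1]
r1 m[X9→φ0] = [1, 1]
r1 m[X9→φ3] = [1, 1]
r2 m[φ0→X2] = [7, 5]
r2 m[φ0→X9] = [7, 3]
r2 m[φ1→X2] = [6, 5]
r2 m[φ1→X4] = [6, 3]
r2 m[φ2→X2] = [7, 8]
r2 m[φ2→X5] = [8, 3]
r2 m[φ3→X9] = [2, 9]
r2 m[φ4→X4] = [2, 8]
r2 m[φ5→X4] = [6, 5]
r2 m[X2→φ0] = [42, 40]
r2 m[X2→φ1] = [49, 40]
r2 m[X2→φ2] = [42, 25]
r2 m[X5→φ2] = [1, 1]
r2 m[X4→φ1] = [12, 40]
r2 m[X4→φ4] = [36, 15]
r2 m[X4→φ5] = [12, 24]
r2 m[X9→φ0] = [2, 9]
r2 m[X9→φ3] = [7, 3]
r3 m[φ0→X2] = [27, 10]
r3 m[φ0→X9] = [294, 126]
r3 m[φ1→X2] = [120, 120]
r3 m[φ1→X4] = [294, 147]
r3 m[φ2→X2] = [7, 8]
r3 m[φ2→X5] = [294, 126]
r3 m[φ3→X9] = [2, 9]
r3 m[φ4→X4] = [2, 8]
r3 m[φ5→X4] = [6, 5]
r3 m[X2→φ0] = [42, 40]
r3 m[X2→φ1] = [49, 40]
r3 m[X2→φ2] = [42, 25]
r3 m[X5→φ2] = [1, 1]
r3 m[X4→φ1] = [12, 40]
r3 m[X4→φ4] = [36, 15]
r3 m[X4→φ5] = [12, 24]
r3 m[X9→φ0] = [2, 9]
r3 m[X9→φ3] = [7, 3]
r4 m[φ0→X2] = [27, 10]
r4 m[φ0→X9] = [294, 126]
r4 m[φ1→X2] = [120, 120]
r4 m[φ1→X4] = [294, 147]
r4 m[φ2→X2] = [7, 8]
r4 m[φ2→X5] = [294, 126]
r4 m[φ3→X9] = [2, 9]
r4 m[φ4→X4] = [2, 8]
r4 m[φ5→X4] = [6, 5]
r4 m[X2→φ0] = [840, 960]
r4 m[X2→φ1] = [189, 80]
r4 m[X2→φ2] = [3240, 1200]
r4 m[X5→φ2] = [1, 1]
r4 m[X4→φ1] = [12, 40]
r4 m[X4→φ4] = [1764, 735]
r4 m[X4→φ5] = [588, 1176]
r4 m[X9→φ0] = [2, 9]
r4 m[X9→φ3] = [294, 126]
r5 m[φ0→X2] = [27, 10]
r5 m[φ0→X9] = [5880, 2520]
r5 m[φ1→X2] = [120, 120]
r5 m[φ1→X4] = [1134, 567]
r5 m[φ2→X2] = [7, 8]
r5 m[φ2→X5] = [22680, 9720]
r5 m[φ3→X9] = [2, 9]
r5 m[φ4→X4] = [2, 8]
r5 m[φ5→X4] = [6, 5]
r5 m[X2→φ0] = [840, 960]
r5 m[X2→φ1] = [189, 80]
r5 m[X2→φ2] = [3240, 1200]
r5 m[X5→φ2] = [1, 1]
r5 m[X4→φ1] = [12, 40]
r5 m[X4→φ4] = [1764, 735]
r5 m[X4→φ5] = [588, 1176]
r5 m[X9→φ0] = [2, 9]
r5 m[X9→φ3] = [294, 126]
r6 m[φ0→X2] = [27, 10]
r6 m[φ0→X9] = [5880, 2520]
r6 m[φ1→X2] = [120, 120]
r6 m[φ1→X4] = [1134, 567]
r6 m[φ2→X2] = [7, 8]
r6 m[φ2→X5] = [22680, 9720]
r6 m[φ3→X9] = [2, 9]
r6 m[φ4→X4] = [2, 8]
r6 m[φ5→X4] = [6, 5]
r6 m[X2→φ0] = [840, 960]
r6 m[X2→φ1] = [189, 80]
r6 m[X2→φ2] = [3240, 1200]
r6 m[X5→φ2] = [1, 1]
r6 m[X4→φ1] = [12, 40]
r6 m[X4→φ4] = [6804, 2835]
r6 m[X4→φ5] = [2268, 4536]
r6 m[X9→φ0] = [2, 9]
r6 m[X9→φ3] = [5880, 2520]
r7 m[φ0→X2] = [27, 10]
r7 m[φ0→X9] = [5880, 2520]
r7 m[φ1→X2] = [120, 120]
r7 m[φ1→X4] = [1134, 567]
r7 m[φ2→X2] = [7, 8]
r7 m[φ2→X5] = [22680, 9720]
r7 m[φ3→X9] = [2, 9]
r7 m[φ4→X4] = [2, 8]
r7 m[φ5→X4] = [6, 5]
r7 m[X2→φ0] = [840, 960]
r7 m[X2→φ1] = [189, 80]
r7 m[X2→φ2] = [3240, 1200]
r7 m[X5→φ2] = [1, 1]
r7 m[X4→φ1] = [12, 40]
r7 m[X4→φ4] = [6804, 2835]
r7 m[X4→φ5] = [2268, 4536]
r7 m[X9→φ0] = [2, 9]
r7 m[X9→φ3] = [5880, 2520]
fixed point reached at round 7
b[X5] = ⊗ incoming = [22680, 9720]

b[X5] = [22680, 9720]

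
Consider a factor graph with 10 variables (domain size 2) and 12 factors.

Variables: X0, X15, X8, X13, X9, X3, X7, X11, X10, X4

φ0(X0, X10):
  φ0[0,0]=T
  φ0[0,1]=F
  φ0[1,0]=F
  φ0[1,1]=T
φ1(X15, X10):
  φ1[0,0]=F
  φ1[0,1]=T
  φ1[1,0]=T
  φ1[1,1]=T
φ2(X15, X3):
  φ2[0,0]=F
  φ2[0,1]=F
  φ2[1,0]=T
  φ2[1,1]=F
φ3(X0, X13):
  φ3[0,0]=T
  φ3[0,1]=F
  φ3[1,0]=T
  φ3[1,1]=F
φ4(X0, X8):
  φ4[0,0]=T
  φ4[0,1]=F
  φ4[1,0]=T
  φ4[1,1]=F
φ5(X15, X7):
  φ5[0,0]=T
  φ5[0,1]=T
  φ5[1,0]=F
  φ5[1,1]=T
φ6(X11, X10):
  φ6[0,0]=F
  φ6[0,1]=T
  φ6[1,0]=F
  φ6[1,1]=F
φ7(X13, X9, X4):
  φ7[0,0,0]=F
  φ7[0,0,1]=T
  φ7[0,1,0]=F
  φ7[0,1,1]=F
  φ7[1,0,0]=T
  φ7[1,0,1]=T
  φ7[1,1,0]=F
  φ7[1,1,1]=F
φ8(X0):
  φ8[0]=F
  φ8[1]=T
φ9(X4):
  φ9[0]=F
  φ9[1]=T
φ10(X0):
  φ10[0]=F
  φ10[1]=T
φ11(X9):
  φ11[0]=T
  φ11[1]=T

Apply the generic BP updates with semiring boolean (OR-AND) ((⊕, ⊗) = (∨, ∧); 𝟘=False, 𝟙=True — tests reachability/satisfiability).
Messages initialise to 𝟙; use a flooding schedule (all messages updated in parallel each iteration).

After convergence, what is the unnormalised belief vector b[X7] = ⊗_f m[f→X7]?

b[X7] = [F, T]

init: all messages = 𝟙 over 2 values
r1 m[φ0→X0] = [T, T]
r1 m[φ0→X10] = [T, T]
r1 m[φ1→X15] = [T, T]
r1 m[φ1→X10] = [T, T]
r1 m[φ2→X15] = [F, T]
r1 m[φ2→X3] = [T, F]
r1 m[φ3→X0] = [T, T]
r1 m[φ3→X13] = [T, F]
r1 m[φ4→X0] = [T, T]
r1 m[φ4→X8] = [T, F]
r1 m[φ5→X15] = [T, T]
r1 m[φ5→X7] = [T, T]
r1 m[φ6→X11] = [T, F]
r1 m[φ6→X10] = [F, T]
r1 m[φ7→X13] = [T, T]
r1 m[φ7→X9] = [T, F]
r1 m[φ7→X4] = [T, T]
r1 m[φ8→X0] = [F, T]
r1 m[φ9→X4] = [F, T]
r1 m[φ10→X0] = [F, T]
r1 m[φ11→X9] = [T, T]
r1 m[X0→φ0] = [T, T]
r1 m[X0→φ3] = [T, T]
r1 m[X0→φ4] = [T, T]
r1 m[X0→φ8] = [T, T]
r1 m[X0→φ10] = [T, T]
r1 m[X15→φ1] = [T, T]
r1 m[X15→φ2] = [T, T]
r1 m[X15→φ5] = [T, T]
r1 m[X8→φ4] = [T, T]
r1 m[X13→φ3] = [T, T]
r1 m[X13→φ7] = [T, T]
r1 m[X9→φ7] = [T, T]
r1 m[X9→φ11] = [T, T]
r1 m[X3→φ2] = [T, T]
r1 m[X7→φ5] = [T, T]
r1 m[X11→φ6] = [T, T]
r1 m[X10→φ0] = [T, T]
r1 m[X10→φ1] = [T, T]
r1 m[X10→φ6] = [T, T]
r1 m[X4→φ7] = [T, T]
r1 m[X4→φ9] = [T, T]
r2 m[φ0→X0] = [T, T]
r2 m[φ0→X10] = [T, T]
r2 m[φ1→X15] = [T, T]
r2 m[φ1→X10] = [T, T]
r2 m[φ2→X15] = [F, T]
r2 m[φ2→X3] = [T, F]
r2 m[φ3→X0] = [T, T]
r2 m[φ3→X13] = [T, F]
r2 m[φ4→X0] = [T, T]
r2 m[φ4→X8] = [T, F]
r2 m[φ5→X15] = [T, T]
r2 m[φ5→X7] = [T, T]
r2 m[φ6→X11] = [T, F]
r2 m[φ6→X10] = [F, T]
r2 m[φ7→X13] = [T, T]
r2 m[φ7→X9] = [T, F]
r2 m[φ7→X4] = [T, T]
r2 m[φ8→X0] = [F, T]
r2 m[φ9→X4] = [F, T]
r2 m[φ10→X0] = [F, T]
r2 m[φ11→X9] = [T, T]
r2 m[X0→φ0] = [F, T]
r2 m[X0→φ3] = [F, T]
r2 m[X0→φ4] = [F, T]
r2 m[X0→φ8] = [F, T]
r2 m[X0→φ10] = [F, T]
r2 m[X15→φ1] = [F, T]
r2 m[X15→φ2] = [T, T]
r2 m[X15→φ5] = [F, T]
r2 m[X8→φ4] = [T, T]
r2 m[X13→φ3] = [T, T]
r2 m[X13→φ7] = [T, F]
r2 m[X9→φ7] = [T, T]
r2 m[X9→φ11] = [T, F]
r2 m[X3→φ2] = [T, T]
r2 m[X7→φ5] = [T, T]
r2 m[X11→φ6] = [T, T]
r2 m[X10→φ0] = [F, T]
r2 m[X10→φ1] = [F, T]
r2 m[X10→φ6] = [T, T]
r2 m[X4→φ7] = [F, T]
r2 m[X4→φ9] = [T, T]
r3 m[φ0→X0] = [F, T]
r3 m[φ0→X10] = [F, T]
r3 m[φ1→X15] = [T, T]
r3 m[φ1→X10] = [T, T]
r3 m[φ2→X15] = [F, T]
r3 m[φ2→X3] = [T, F]
r3 m[φ3→X0] = [T, T]
r3 m[φ3→X13] = [T, F]
r3 m[φ4→X0] = [T, T]
r3 m[φ4→X8] = [T, F]
r3 m[φ5→X15] = [T, T]
r3 m[φ5→X7] = [F, T]
r3 m[φ6→X11] = [T, F]
r3 m[φ6→X10] = [F, T]
r3 m[φ7→X13] = [T, T]
r3 m[φ7→X9] = [T, F]
r3 m[φ7→X4] = [F, T]
r3 m[φ8→X0] = [F, T]
r3 m[φ9→X4] = [F, T]
r3 m[φ10→X0] = [F, T]
r3 m[φ11→X9] = [T, T]
r3 m[X0→φ0] = [F, T]
r3 m[X0→φ3] = [F, T]
r3 m[X0→φ4] = [F, T]
r3 m[X0→φ8] = [F, T]
r3 m[X0→φ10] = [F, T]
r3 m[X15→φ1] = [F, T]
r3 m[X15→φ2] = [T, T]
r3 m[X15→φ5] = [F, T]
r3 m[X8→φ4] = [T, T]
r3 m[X13→φ3] = [T, T]
r3 m[X13→φ7] = [T, F]
r3 m[X9→φ7] = [T, T]
r3 m[X9→φ11] = [T, F]
r3 m[X3→φ2] = [T, T]
r3 m[X7→φ5] = [T, T]
r3 m[X11→φ6] = [T, T]
r3 m[X10→φ0] = [F, T]
r3 m[X10→φ1] = [F, T]
r3 m[X10→φ6] = [T, T]
r3 m[X4→φ7] = [F, T]
r3 m[X4→φ9] = [T, T]
r4 m[φ0→X0] = [F, T]
r4 m[φ0→X10] = [F, T]
r4 m[φ1→X15] = [T, T]
r4 m[φ1→X10] = [T, T]
r4 m[φ2→X15] = [F, T]
r4 m[φ2→X3] = [T, F]
r4 m[φ3→X0] = [T, T]
r4 m[φ3→X13] = [T, F]
r4 m[φ4→X0] = [T, T]
r4 m[φ4→X8] = [T, F]
r4 m[φ5→X15] = [T, T]
r4 m[φ5→X7] = [F, T]
r4 m[φ6→X11] = [T, F]
r4 m[φ6→X10] = [F, T]
r4 m[φ7→X13] = [T, T]
r4 m[φ7→X9] = [T, F]
r4 m[φ7→X4] = [F, T]
r4 m[φ8→X0] = [F, T]
r4 m[φ9→X4] = [F, T]
r4 m[φ10→X0] = [F, T]
r4 m[φ11→X9] = [T, T]
r4 m[X0→φ0] = [F, T]
r4 m[X0→φ3] = [F, T]
r4 m[X0→φ4] = [F, T]
r4 m[X0→φ8] = [F, T]
r4 m[X0→φ10] = [F, T]
r4 m[X15→φ1] = [F, T]
r4 m[X15→φ2] = [T, T]
r4 m[X15→φ5] = [F, T]
r4 m[X8→φ4] = [T, T]
r4 m[X13→φ3] = [T, T]
r4 m[X13→φ7] = [T, F]
r4 m[X9→φ7] = [T, T]
r4 m[X9→φ11] = [T, F]
r4 m[X3→φ2] = [T, T]
r4 m[X7→φ5] = [T, T]
r4 m[X11→φ6] = [T, T]
r4 m[X10→φ0] = [F, T]
r4 m[X10→φ1] = [F, T]
r4 m[X10→φ6] = [F, T]
r4 m[X4→φ7] = [F, T]
r4 m[X4→φ9] = [F, T]
r5 m[φ0→X0] = [F, T]
r5 m[φ0→X10] = [F, T]
r5 m[φ1→X15] = [T, T]
r5 m[φ1→X10] = [T, T]
r5 m[φ2→X15] = [F, T]
r5 m[φ2→X3] = [T, F]
r5 m[φ3→X0] = [T, T]
r5 m[φ3→X13] = [T, F]
r5 m[φ4→X0] = [T, T]
r5 m[φ4→X8] = [T, F]
r5 m[φ5→X15] = [T, T]
r5 m[φ5→X7] = [F, T]
r5 m[φ6→X11] = [T, F]
r5 m[φ6→X10] = [F, T]
r5 m[φ7→X13] = [T, T]
r5 m[φ7→X9] = [T, F]
r5 m[φ7→X4] = [F, T]
r5 m[φ8→X0] = [F, T]
r5 m[φ9→X4] = [F, T]
r5 m[φ10→X0] = [F, T]
r5 m[φ11→X9] = [T, T]
r5 m[X0→φ0] = [F, T]
r5 m[X0→φ3] = [F, T]
r5 m[X0→φ4] = [F, T]
r5 m[X0→φ8] = [F, T]
r5 m[X0→φ10] = [F, T]
r5 m[X15→φ1] = [F, T]
r5 m[X15→φ2] = [T, T]
r5 m[X15→φ5] = [F, T]
r5 m[X8→φ4] = [T, T]
r5 m[X13→φ3] = [T, T]
r5 m[X13→φ7] = [T, F]
r5 m[X9→φ7] = [T, T]
r5 m[X9→φ11] = [T, F]
r5 m[X3→φ2] = [T, T]
r5 m[X7→φ5] = [T, T]
r5 m[X11→φ6] = [T, T]
r5 m[X10→φ0] = [F, T]
r5 m[X10→φ1] = [F, T]
r5 m[X10→φ6] = [F, T]
r5 m[X4→φ7] = [F, T]
r5 m[X4→φ9] = [F, T]
fixed point reached at round 5
b[X7] = ⊗ incoming = [F, T]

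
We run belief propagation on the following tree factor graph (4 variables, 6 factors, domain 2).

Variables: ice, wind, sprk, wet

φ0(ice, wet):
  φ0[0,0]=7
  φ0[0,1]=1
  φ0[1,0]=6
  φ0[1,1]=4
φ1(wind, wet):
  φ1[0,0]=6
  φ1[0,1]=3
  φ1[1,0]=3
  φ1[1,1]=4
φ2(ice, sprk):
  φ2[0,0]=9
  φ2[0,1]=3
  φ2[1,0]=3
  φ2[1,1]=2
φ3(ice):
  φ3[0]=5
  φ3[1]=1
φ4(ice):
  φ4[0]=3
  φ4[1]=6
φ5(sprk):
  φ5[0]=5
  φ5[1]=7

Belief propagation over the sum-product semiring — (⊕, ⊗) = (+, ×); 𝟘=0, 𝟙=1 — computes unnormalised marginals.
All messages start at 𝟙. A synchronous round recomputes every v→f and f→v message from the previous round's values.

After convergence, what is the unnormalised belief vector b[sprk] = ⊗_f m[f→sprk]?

b[sprk] = [54630, 28938]

init: all messages = 𝟙 over 2 values
r1 m[φ0→ice] = [8, 10]
r1 m[φ0→wet] = [13, 5]
r1 m[φ1→wind] = [9, 7]
r1 m[φ1→wet] = [9, 7]
r1 m[φ2→ice] = [12, 5]
r1 m[φ2→sprk] = [12, 5]
r1 m[φ3→ice] = [5, 1]
r1 m[φ4→ice] = [3, 6]
r1 m[φ5→sprk] = [5, 7]
r1 m[ice→φ0] = [1, 1]
r1 m[ice→φ2] = [1, 1]
r1 m[ice→φ3] = [1, 1]
r1 m[ice→φ4] = [1, 1]
r1 m[wind→φ1] = [1, 1]
r1 m[sprk→φ2] = [1, 1]
r1 m[sprk→φ5] = [1, 1]
r1 m[wet→φ0] = [1, 1]
r1 m[wet→φ1] = [1, 1]
r2 m[φ0→ice] = [8, 10]
r2 m[φ0→wet] = [13, 5]
r2 m[φ1→wind] = [9, 7]
r2 m[φ1→wet] = [9, 7]
r2 m[φ2→ice] = [12, 5]
r2 m[φ2→sprk] = [12, 5]
r2 m[φ3→ice] = [5, 1]
r2 m[φ4→ice] = [3, 6]
r2 m[φ5→sprk] = [5, 7]
r2 m[ice→φ0] = [180, 30]
r2 m[ice→φ2] = [120, 60]
r2 m[ice→φ3] = [288, 300]
r2 m[ice→φ4] = [480, 50]
r2 m[wind→φ1] = [1, 1]
r2 m[sprk→φ2] = [5, 7]
r2 m[sprk→φ5] = [12, 5]
r2 m[wet→φ0] = [9, 7]
r2 m[wet→φ1] = [13, 5]
r3 m[φ0→ice] = [70, 82]
r3 m[φ0→wet] = [1440, 300]
r3 m[φ1→wind] = [93, 59]
r3 m[φ1→wet] = [9, 7]
r3 m[φ2→ice] = [66, 29]
r3 m[φ2→sprk] = [1260, 480]
r3 m[φ3→ice] = [5, 1]
r3 m[φ4→ice] = [3, 6]
r3 m[φ5→sprk] = [5, 7]
r3 m[ice→φ0] = [180, 30]
r3 m[ice→φ2] = [120, 60]
r3 m[ice→φ3] = [288, 300]
r3 m[ice→φ4] = [480, 50]
r3 m[wind→φ1] = [1, 1]
r3 m[sprk→φ2] = [5, 7]
r3 m[sprk→φ5] = [12, 5]
r3 m[wet→φ0] = [9, 7]
r3 m[wet→φ1] = [13, 5]
r4 m[φ0→ice] = [70, 82]
r4 m[φ0→wet] = [1440, 300]
r4 m[φ1→wind] = [93, 59]
r4 m[φ1→wet] = [9, 7]
r4 m[φ2→ice] = [66, 29]
r4 m[φ2→sprk] = [1260, 480]
r4 m[φ3→ice] = [5, 1]
r4 m[φ4→ice] = [3, 6]
r4 m[φ5→sprk] = [5, 7]
r4 m[ice→φ0] = [990, 174]
r4 m[ice→φ2] = [1050, 492]
r4 m[ice→φ3] = [13860, 14268]
r4 m[ice→φ4] = [23100, 2378]
r4 m[wind→φ1] = [1, 1]
r4 m[sprk→φ2] = [5, 7]
r4 m[sprk→φ5] = [1260, 480]
r4 m[wet→φ0] = [9, 7]
r4 m[wet→φ1] = [1440, 300]
r5 m[φ0→ice] = [70, 82]
r5 m[φ0→wet] = [7974, 1686]
r5 m[φ1→wind] = [9540, 5520]
r5 m[φ1→wet] = [9, 7]
r5 m[φ2→ice] = [66, 29]
r5 m[φ2→sprk] = [10926, 4134]
r5 m[φ3→ice] = [5, 1]
r5 m[φ4→ice] = [3, 6]
r5 m[φ5→sprk] = [5, 7]
r5 m[ice→φ0] = [990, 174]
r5 m[ice→φ2] = [1050, 492]
r5 m[ice→φ3] = [13860, 14268]
r5 m[ice→φ4] = [23100, 2378]
r5 m[wind→φ1] = [1, 1]
r5 m[sprk→φ2] = [5, 7]
r5 m[sprk→φ5] = [1260, 480]
r5 m[wet→φ0] = [9, 7]
r5 m[wet→φ1] = [1440, 300]
r6 m[φ0→ice] = [70, 82]
r6 m[φ0→wet] = [7974, 1686]
r6 m[φ1→wind] = [9540, 5520]
r6 m[φ1→wet] = [9, 7]
r6 m[φ2→ice] = [66, 29]
r6 m[φ2→sprk] = [10926, 4134]
r6 m[φ3→ice] = [5, 1]
r6 m[φ4→ice] = [3, 6]
r6 m[φ5→sprk] = [5, 7]
r6 m[ice→φ0] = [990, 174]
r6 m[ice→φ2] = [1050, 492]
r6 m[ice→φ3] = [13860, 14268]
r6 m[ice→φ4] = [23100, 2378]
r6 m[wind→φ1] = [1, 1]
r6 m[sprk→φ2] = [5, 7]
r6 m[sprk→φ5] = [10926, 4134]
r6 m[wet→φ0] = [9, 7]
r6 m[wet→φ1] = [7974, 1686]
r7 m[φ0→ice] = [70, 82]
r7 m[φ0→wet] = [7974, 1686]
r7 m[φ1→wind] = [52902, 30666]
r7 m[φ1→wet] = [9, 7]
r7 m[φ2→ice] = [66, 29]
r7 m[φ2→sprk] = [10926, 4134]
r7 m[φ3→ice] = [5, 1]
r7 m[φ4→ice] = [3, 6]
r7 m[φ5→sprk] = [5, 7]
r7 m[ice→φ0] = [990, 174]
r7 m[ice→φ2] = [1050, 492]
r7 m[ice→φ3] = [13860, 14268]
r7 m[ice→φ4] = [23100, 2378]
r7 m[wind→φ1] = [1, 1]
r7 m[sprk→φ2] = [5, 7]
r7 m[sprk→φ5] = [10926, 4134]
r7 m[wet→φ0] = [9, 7]
r7 m[wet→φ1] = [7974, 1686]
r8 m[φ0→ice] = [70, 82]
r8 m[φ0→wet] = [7974, 1686]
r8 m[φ1→wind] = [52902, 30666]
r8 m[φ1→wet] = [9, 7]
r8 m[φ2→ice] = [66, 29]
r8 m[φ2→sprk] = [10926, 4134]
r8 m[φ3→ice] = [5, 1]
r8 m[φ4→ice] = [3, 6]
r8 m[φ5→sprk] = [5, 7]
r8 m[ice→φ0] = [990, 174]
r8 m[ice→φ2] = [1050, 492]
r8 m[ice→φ3] = [13860, 14268]
r8 m[ice→φ4] = [23100, 2378]
r8 m[wind→φ1] = [1, 1]
r8 m[sprk→φ2] = [5, 7]
r8 m[sprk→φ5] = [10926, 4134]
r8 m[wet→φ0] = [9, 7]
r8 m[wet→φ1] = [7974, 1686]
fixed point reached at round 8
b[sprk] = ⊗ incoming = [54630, 28938]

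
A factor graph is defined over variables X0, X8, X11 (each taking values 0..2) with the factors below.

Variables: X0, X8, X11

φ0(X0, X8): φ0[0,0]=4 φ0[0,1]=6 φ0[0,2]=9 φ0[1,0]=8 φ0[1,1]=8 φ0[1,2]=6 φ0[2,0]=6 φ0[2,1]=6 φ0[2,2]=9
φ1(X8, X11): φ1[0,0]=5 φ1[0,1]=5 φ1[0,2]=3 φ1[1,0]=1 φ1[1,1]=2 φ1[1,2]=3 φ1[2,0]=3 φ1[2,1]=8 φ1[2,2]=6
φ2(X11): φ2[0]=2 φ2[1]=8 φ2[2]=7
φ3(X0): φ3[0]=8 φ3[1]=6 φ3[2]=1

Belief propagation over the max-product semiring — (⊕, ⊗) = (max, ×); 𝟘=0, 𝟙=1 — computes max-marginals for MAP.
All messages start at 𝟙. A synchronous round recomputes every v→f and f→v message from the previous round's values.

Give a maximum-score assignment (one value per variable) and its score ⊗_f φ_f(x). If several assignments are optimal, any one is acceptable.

init: all messages = 𝟙 over 3 values
r1 m[φ0→X0] = [9, 8, 9]
r1 m[φ0→X8] = [8, 8, 9]
r1 m[φ1→X8] = [5, 3, 8]
r1 m[φ1→X11] = [5, 8, 6]
r1 m[φ2→X11] = [2, 8, 7]
r1 m[φ3→X0] = [8, 6, 1]
r1 m[X0→φ0] = [1, 1, 1]
r1 m[X0→φ3] = [1, 1, 1]
r1 m[X8→φ0] = [1, 1, 1]
r1 m[X8→φ1] = [1, 1, 1]
r1 m[X11→φ1] = [1, 1, 1]
r1 m[X11→φ2] = [1, 1, 1]
r2 m[φ0→X0] = [9, 8, 9]
r2 m[φ0→X8] = [8, 8, 9]
r2 m[φ1→X8] = [5, 3, 8]
r2 m[φ1→X11] = [5, 8, 6]
r2 m[φ2→X11] = [2, 8, 7]
r2 m[φ3→X0] = [8, 6, 1]
r2 m[X0→φ0] = [8, 6, 1]
r2 m[X0→φ3] = [9, 8, 9]
r2 m[X8→φ0] = [5, 3, 8]
r2 m[X8→φ1] = [8, 8, 9]
r2 m[X11→φ1] = [2, 8, 7]
r2 m[X11→φ2] = [5, 8, 6]
r3 m[φ0→X0] = [72, 48, 72]
r3 m[φ0→X8] = [48, 48, 72]
r3 m[φ1→X8] = [40, 21, 64]
r3 m[φ1→X11] = [40, 72, 54]
r3 m[φ2→X11] = [2, 8, 7]
r3 m[φ3→X0] = [8, 6, 1]
r3 m[X0→φ0] = [8, 6, 1]
r3 m[X0→φ3] = [9, 8, 9]
r3 m[X8→φ0] = [5, 3, 8]
r3 m[X8→φ1] = [8, 8, 9]
r3 m[X11→φ1] = [2, 8, 7]
r3 m[X11→φ2] = [5, 8, 6]
r4 m[φ0→X0] = [72, 48, 72]
r4 m[φ0→X8] = [48, 48, 72]
r4 m[φ1→X8] = [40, 21, 64]
r4 m[φ1→X11] = [40, 72, 54]
r4 m[φ2→X11] = [2, 8, 7]
r4 m[φ3→X0] = [8, 6, 1]
r4 m[X0→φ0] = [8, 6, 1]
r4 m[X0→φ3] = [72, 48, 72]
r4 m[X8→φ0] = [40, 21, 64]
r4 m[X8→φ1] = [48, 48, 72]
r4 m[X11→φ1] = [2, 8, 7]
r4 m[X11→φ2] = [40, 72, 54]
r5 m[φ0→X0] = [576, 384, 576]
r5 m[φ0→X8] = [48, 48, 72]
r5 m[φ1→X8] = [40, 21, 64]
r5 m[φ1→X11] = [240, 576, 432]
r5 m[φ2→X11] = [2, 8, 7]
r5 m[φ3→X0] = [8, 6, 1]
r5 m[X0→φ0] = [8, 6, 1]
r5 m[X0→φ3] = [72, 48, 72]
r5 m[X8→φ0] = [40, 21, 64]
r5 m[X8→φ1] = [48, 48, 72]
r5 m[X11→φ1] = [2, 8, 7]
r5 m[X11→φ2] = [40, 72, 54]
r6 m[φ0→X0] = [576, 384, 576]
r6 m[φ0→X8] = [48, 48, 72]
r6 m[φ1→X8] = [40, 21, 64]
r6 m[φ1→X11] = [240, 576, 432]
r6 m[φ2→X11] = [2, 8, 7]
r6 m[φ3→X0] = [8, 6, 1]
r6 m[X0→φ0] = [8, 6, 1]
r6 m[X0→φ3] = [576, 384, 576]
r6 m[X8→φ0] = [40, 21, 64]
r6 m[X8→φ1] = [48, 48, 72]
r6 m[X11→φ1] = [2, 8, 7]
r6 m[X11→φ2] = [240, 576, 432]
r7 m[φ0→X0] = [576, 384, 576]
r7 m[φ0→X8] = [48, 48, 72]
r7 m[φ1→X8] = [40, 21, 64]
r7 m[φ1→X11] = [240, 576, 432]
r7 m[φ2→X11] = [2, 8, 7]
r7 m[φ3→X0] = [8, 6, 1]
r7 m[X0→φ0] = [8, 6, 1]
r7 m[X0→φ3] = [576, 384, 576]
r7 m[X8→φ0] = [40, 21, 64]
r7 m[X8→φ1] = [48, 48, 72]
r7 m[X11→φ1] = [2, 8, 7]
r7 m[X11→φ2] = [240, 576, 432]
fixed point reached at round 7
traceback from X0: (X0=0, X8=2, X11=1), score=4608

assignment: (X0=0, X8=2, X11=1); score = 4608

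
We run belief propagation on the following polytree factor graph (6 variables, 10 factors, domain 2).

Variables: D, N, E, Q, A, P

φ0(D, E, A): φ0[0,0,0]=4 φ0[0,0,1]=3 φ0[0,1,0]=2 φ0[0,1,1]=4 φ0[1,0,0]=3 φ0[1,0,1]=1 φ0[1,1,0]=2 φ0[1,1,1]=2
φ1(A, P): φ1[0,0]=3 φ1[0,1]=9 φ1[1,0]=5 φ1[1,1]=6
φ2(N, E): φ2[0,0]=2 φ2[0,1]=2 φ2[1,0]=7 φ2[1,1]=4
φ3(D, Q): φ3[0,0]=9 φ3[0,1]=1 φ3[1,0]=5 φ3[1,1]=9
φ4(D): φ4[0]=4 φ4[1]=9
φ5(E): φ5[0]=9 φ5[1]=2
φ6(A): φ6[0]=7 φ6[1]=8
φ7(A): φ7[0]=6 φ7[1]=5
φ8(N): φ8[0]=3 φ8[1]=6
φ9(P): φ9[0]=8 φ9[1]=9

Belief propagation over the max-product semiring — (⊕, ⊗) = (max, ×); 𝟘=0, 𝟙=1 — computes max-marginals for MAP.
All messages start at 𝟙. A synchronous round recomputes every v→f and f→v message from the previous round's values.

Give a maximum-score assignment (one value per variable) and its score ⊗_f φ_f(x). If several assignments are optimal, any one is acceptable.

init: all messages = 𝟙 over 2 values
r1 m[φ0→D] = [4, 3]
r1 m[φ0→E] = [4, 4]
r1 m[φ0→A] = [4, 4]
r1 m[φ1→A] = [9, 6]
r1 m[φ1→P] = [5, 9]
r1 m[φ2→N] = [2, 7]
r1 m[φ2→E] = [7, 4]
r1 m[φ3→D] = [9, 9]
r1 m[φ3→Q] = [9, 9]
r1 m[φ4→D] = [4, 9]
r1 m[φ5→E] = [9, 2]
r1 m[φ6→A] = [7, 8]
r1 m[φ7→A] = [6, 5]
r1 m[φ8→N] = [3, 6]
r1 m[φ9→P] = [8, 9]
r1 m[D→φ0] = [1, 1]
r1 m[D→φ3] = [1, 1]
r1 m[D→φ4] = [1, 1]
r1 m[N→φ2] = [1, 1]
r1 m[N→φ8] = [1, 1]
r1 m[E→φ0] = [1, 1]
r1 m[E→φ2] = [1, 1]
r1 m[E→φ5] = [1, 1]
r1 m[Q→φ3] = [1, 1]
r1 m[A→φ0] = [1, 1]
r1 m[A→φ1] = [1, 1]
r1 m[A→φ6] = [1, 1]
r1 m[A→φ7] = [1, 1]
r1 m[P→φ1] = [1, 1]
r1 m[P→φ9] = [1, 1]
r2 m[φ0→D] = [4, 3]
r2 m[φ0→E] = [4, 4]
r2 m[φ0→A] = [4, 4]
r2 m[φ1→A] = [9, 6]
r2 m[φ1→P] = [5, 9]
r2 m[φ2→N] = [2, 7]
r2 m[φ2→E] = [7, 4]
r2 m[φ3→D] = [9, 9]
r2 m[φ3→Q] = [9, 9]
r2 m[φ4→D] = [4, 9]
r2 m[φ5→E] = [9, 2]
r2 m[φ6→A] = [7, 8]
r2 m[φ7→A] = [6, 5]
r2 m[φ8→N] = [3, 6]
r2 m[φ9→P] = [8, 9]
r2 m[D→φ0] = [36, 81]
r2 m[D→φ3] = [16, 27]
r2 m[D→φ4] = [36, 27]
r2 m[N→φ2] = [3, 6]
r2 m[N→φ8] = [2, 7]
r2 m[E→φ0] = [63, 8]
r2 m[E→φ2] = [36, 8]
r2 m[E→φ5] = [28, 16]
r2 m[Q→φ3] = [1, 1]
r2 m[A→φ0] = [378, 240]
r2 m[A→φ1] = [168, 160]
r2 m[A→φ6] = [216, 120]
r2 m[A→φ7] = [252, 192]
r2 m[P→φ1] = [8, 9]
r2 m[P→φ9] = [5, 9]
r3 m[φ0→D] = [95256, 71442]
r3 m[φ0→E] = [91854, 61236]
r3 m[φ0→A] = [15309, 6804]
r3 m[φ1→A] = [81, 54]
r3 m[φ1→P] = [800, 1512]
r3 m[φ2→N] = [72, 252]
r3 m[φ2→E] = [42, 24]
r3 m[φ3→D] = [9, 9]
r3 m[φ3→Q] = [144, 243]
r3 m[φ4→D] = [4, 9]
r3 m[φ5→E] = [9, 2]
r3 m[φ6→A] = [7, 8]
r3 m[φ7→A] = [6, 5]
r3 m[φ8→N] = [3, 6]
r3 m[φ9→P] = [8, 9]
r3 m[D→φ0] = [36, 81]
r3 m[D→φ3] = [16, 27]
r3 m[D→φ4] = [36, 27]
r3 m[N→φ2] = [3, 6]
r3 m[N→φ8] = [2, 7]
r3 m[E→φ0] = [63, 8]
r3 m[E→φ2] = [36, 8]
r3 m[E→φ5] = [28, 16]
r3 m[Q→φ3] = [1, 1]
r3 m[A→φ0] = [378, 240]
r3 m[A→φ1] = [168, 160]
r3 m[A→φ6] = [216, 120]
r3 m[A→φ7] = [252, 192]
r3 m[P→φ1] = [8, 9]
r3 m[P→φ9] = [5, 9]
r4 m[φ0→D] = [95256, 71442]
r4 m[φ0→E] = [91854, 61236]
r4 m[φ0→A] = [15309, 6804]
r4 m[φ1→A] = [81, 54]
r4 m[φ1→P] = [800, 1512]
r4 m[φ2→N] = [72, 252]
r4 m[φ2→E] = [42, 24]
r4 m[φ3→D] = [9, 9]
r4 m[φ3→Q] = [144, 243]
r4 m[φ4→D] = [4, 9]
r4 m[φ5→E] = [9, 2]
r4 m[φ6→A] = [7, 8]
r4 m[φ7→A] = [6, 5]
r4 m[φ8→N] = [3, 6]
r4 m[φ9→P] = [8, 9]
r4 m[D→φ0] = [36, 81]
r4 m[D→φ3] = [381024, 642978]
r4 m[D→φ4] = [857304, 642978]
r4 m[N→φ2] = [3, 6]
r4 m[N→φ8] = [72, 252]
r4 m[E→φ0] = [378, 48]
r4 m[E→φ2] = [826686, 122472]
r4 m[E→φ5] = [3857868, 1469664]
r4 m[Q→φ3] = [1, 1]
r4 m[A→φ0] = [3402, 2160]
r4 m[A→φ1] = [642978, 272160]
r4 m[A→φ6] = [7440174, 1837080]
r4 m[A→φ7] = [8680203, 2939328]
r4 m[P→φ1] = [8, 9]
r4 m[P→φ9] = [800, 1512]
r5 m[φ0→D] = [5143824, 3857868]
r5 m[φ0→E] = [826686, 551124]
r5 m[φ0→A] = [91854, 40824]
r5 m[φ1→A] = [81, 54]
r5 m[φ1→P] = [1928934, 5786802]
r5 m[φ2→N] = [1653372, 5786802]
r5 m[φ2→E] = [42, 24]
r5 m[φ3→D] = [9, 9]
r5 m[φ3→Q] = [3429216, 5786802]
r5 m[φ4→D] = [4, 9]
r5 m[φ5→E] = [9, 2]
r5 m[φ6→A] = [7, 8]
r5 m[φ7→A] = [6, 5]
r5 m[φ8→N] = [3, 6]
r5 m[φ9→P] = [8, 9]
r5 m[D→φ0] = [36, 81]
r5 m[D→φ3] = [381024, 642978]
r5 m[D→φ4] = [857304, 642978]
r5 m[N→φ2] = [3, 6]
r5 m[N→φ8] = [72, 252]
r5 m[E→φ0] = [378, 48]
r5 m[E→φ2] = [826686, 122472]
r5 m[E→φ5] = [3857868, 1469664]
r5 m[Q→φ3] = [1, 1]
r5 m[A→φ0] = [3402, 2160]
r5 m[A→φ1] = [642978, 272160]
r5 m[A→φ6] = [7440174, 1837080]
r5 m[A→φ7] = [8680203, 2939328]
r5 m[P→φ1] = [8, 9]
r5 m[P→φ9] = [800, 1512]
r6 m[φ0→D] = [5143824, 3857868]
r6 m[φ0→E] = [826686, 551124]
r6 m[φ0→A] = [91854, 40824]
r6 m[φ1→A] = [81, 54]
r6 m[φ1→P] = [1928934, 5786802]
r6 m[φ2→N] = [1653372, 5786802]
r6 m[φ2→E] = [42, 24]
r6 m[φ3→D] = [9, 9]
r6 m[φ3→Q] = [3429216, 5786802]
r6 m[φ4→D] = [4, 9]
r6 m[φ5→E] = [9, 2]
r6 m[φ6→A] = [7, 8]
r6 m[φ7→A] = [6, 5]
r6 m[φ8→N] = [3, 6]
r6 m[φ9→P] = [8, 9]
r6 m[D→φ0] = [36, 81]
r6 m[D→φ3] = [20575296, 34720812]
r6 m[D→φ4] = [46294416, 34720812]
r6 m[N→φ2] = [3, 6]
r6 m[N→φ8] = [1653372, 5786802]
r6 m[E→φ0] = [378, 48]
r6 m[E→φ2] = [7440174, 1102248]
r6 m[E→φ5] = [34720812, 13226976]
r6 m[Q→φ3] = [1, 1]
r6 m[A→φ0] = [3402, 2160]
r6 m[A→φ1] = [3857868, 1632960]
r6 m[A→φ6] = [44641044, 11022480]
r6 m[A→φ7] = [52081218, 17635968]
r6 m[P→φ1] = [8, 9]
r6 m[P→φ9] = [1928934, 5786802]
r7 m[φ0→D] = [5143824, 3857868]
r7 m[φ0→E] = [826686, 551124]
r7 m[φ0→A] = [91854, 40824]
r7 m[φ1→A] = [81, 54]
r7 m[φ1→P] = [11573604, 34720812]
r7 m[φ2→N] = [14880348, 52081218]
r7 m[φ2→E] = [42, 24]
r7 m[φ3→D] = [9, 9]
r7 m[φ3→Q] = [185177664, 312487308]
r7 m[φ4→D] = [4, 9]
r7 m[φ5→E] = [9, 2]
r7 m[φ6→A] = [7, 8]
r7 m[φ7→A] = [6, 5]
r7 m[φ8→N] = [3, 6]
r7 m[φ9→P] = [8, 9]
r7 m[D→φ0] = [36, 81]
r7 m[D→φ3] = [20575296, 34720812]
r7 m[D→φ4] = [46294416, 34720812]
r7 m[N→φ2] = [3, 6]
r7 m[N→φ8] = [1653372, 5786802]
r7 m[E→φ0] = [378, 48]
r7 m[E→φ2] = [7440174, 1102248]
r7 m[E→φ5] = [34720812, 13226976]
r7 m[Q→φ3] = [1, 1]
r7 m[A→φ0] = [3402, 2160]
r7 m[A→φ1] = [3857868, 1632960]
r7 m[A→φ6] = [44641044, 11022480]
r7 m[A→φ7] = [52081218, 17635968]
r7 m[P→φ1] = [8, 9]
r7 m[P→φ9] = [1928934, 5786802]
r8 m[φ0→D] = [5143824, 3857868]
r8 m[φ0→E] = [826686, 551124]
r8 m[φ0→A] = [91854, 40824]
r8 m[φ1→A] = [81, 54]
r8 m[φ1→P] = [11573604, 34720812]
r8 m[φ2→N] = [14880348, 52081218]
r8 m[φ2→E] = [42, 24]
r8 m[φ3→D] = [9, 9]
r8 m[φ3→Q] = [185177664, 312487308]
r8 m[φ4→D] = [4, 9]
r8 m[φ5→E] = [9, 2]
r8 m[φ6→A] = [7, 8]
r8 m[φ7→A] = [6, 5]
r8 m[φ8→N] = [3, 6]
r8 m[φ9→P] = [8, 9]
r8 m[D→φ0] = [36, 81]
r8 m[D→φ3] = [20575296, 34720812]
r8 m[D→φ4] = [46294416, 34720812]
r8 m[N→φ2] = [3, 6]
r8 m[N→φ8] = [14880348, 52081218]
r8 m[E→φ0] = [378, 48]
r8 m[E→φ2] = [7440174, 1102248]
r8 m[E→φ5] = [34720812, 13226976]
r8 m[Q→φ3] = [1, 1]
r8 m[A→φ0] = [3402, 2160]
r8 m[A→φ1] = [3857868, 1632960]
r8 m[A→φ6] = [44641044, 11022480]
r8 m[A→φ7] = [52081218, 17635968]
r8 m[P→φ1] = [8, 9]
r8 m[P→φ9] = [11573604, 34720812]
r9 m[φ0→D] = [5143824, 3857868]
r9 m[φ0→E] = [826686, 551124]
r9 m[φ0→A] = [91854, 40824]
r9 m[φ1→A] = [81, 54]
r9 m[φ1→P] = [11573604, 34720812]
r9 m[φ2→N] = [14880348, 52081218]
r9 m[φ2→E] = [42, 24]
r9 m[φ3→D] = [9, 9]
r9 m[φ3→Q] = [185177664, 312487308]
r9 m[φ4→D] = [4, 9]
r9 m[φ5→E] = [9, 2]
r9 m[φ6→A] = [7, 8]
r9 m[φ7→A] = [6, 5]
r9 m[φ8→N] = [3, 6]
r9 m[φ9→P] = [8, 9]
r9 m[D→φ0] = [36, 81]
r9 m[D→φ3] = [20575296, 34720812]
r9 m[D→φ4] = [46294416, 34720812]
r9 m[N→φ2] = [3, 6]
r9 m[N→φ8] = [14880348, 52081218]
r9 m[E→φ0] = [378, 48]
r9 m[E→φ2] = [7440174, 1102248]
r9 m[E→φ5] = [34720812, 13226976]
r9 m[Q→φ3] = [1, 1]
r9 m[A→φ0] = [3402, 2160]
r9 m[A→φ1] = [3857868, 1632960]
r9 m[A→φ6] = [44641044, 11022480]
r9 m[A→φ7] = [52081218, 17635968]
r9 m[P→φ1] = [8, 9]
r9 m[P→φ9] = [11573604, 34720812]
fixed point reached at round 9
traceback from D: (D=1, N=1, E=0, Q=1, A=0, P=1), score=312487308

assignment: (D=1, N=1, E=0, Q=1, A=0, P=1); score = 312487308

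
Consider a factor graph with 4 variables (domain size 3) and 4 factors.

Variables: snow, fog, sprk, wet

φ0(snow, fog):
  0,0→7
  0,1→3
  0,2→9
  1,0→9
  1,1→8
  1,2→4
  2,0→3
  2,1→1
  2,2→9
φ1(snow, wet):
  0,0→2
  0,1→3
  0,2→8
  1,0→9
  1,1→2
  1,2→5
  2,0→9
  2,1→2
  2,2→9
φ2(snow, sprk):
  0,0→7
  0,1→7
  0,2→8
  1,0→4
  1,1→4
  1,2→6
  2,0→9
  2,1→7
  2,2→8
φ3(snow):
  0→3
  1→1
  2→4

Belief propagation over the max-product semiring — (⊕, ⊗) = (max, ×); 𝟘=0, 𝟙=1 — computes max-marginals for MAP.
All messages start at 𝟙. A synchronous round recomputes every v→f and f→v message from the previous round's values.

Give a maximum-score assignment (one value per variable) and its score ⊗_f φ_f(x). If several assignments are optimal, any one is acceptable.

init: all messages = 𝟙 over 3 values
r1 m[φ0→snow] = [9, 9, 9]
r1 m[φ0→fog] = [9, 8, 9]
r1 m[φ1→snow] = [8, 9, 9]
r1 m[φ1→wet] = [9, 3, 9]
r1 m[φ2→snow] = [8, 6, 9]
r1 m[φ2→sprk] = [9, 7, 8]
r1 m[φ3→snow] = [3, 1, 4]
r1 m[snow→φ0] = [1, 1, 1]
r1 m[snow→φ1] = [1, 1, 1]
r1 m[snow→φ2] = [1, 1, 1]
r1 m[snow→φ3] = [1, 1, 1]
r1 m[fog→φ0] = [1, 1, 1]
r1 m[sprk→φ2] = [1, 1, 1]
r1 m[wet→φ1] = [1, 1, 1]
r2 m[φ0→snow] = [9, 9, 9]
r2 m[φ0→fog] = [9, 8, 9]
r2 m[φ1→snow] = [8, 9, 9]
r2 m[φ1→wet] = [9, 3, 9]
r2 m[φ2→snow] = [8, 6, 9]
r2 m[φ2→sprk] = [9, 7, 8]
r2 m[φ3→snow] = [3, 1, 4]
r2 m[snow→φ0] = [192, 54, 324]
r2 m[snow→φ1] = [216, 54, 324]
r2 m[snow→φ2] = [216, 81, 324]
r2 m[snow→φ3] = [576, 486, 729]
r2 m[fog→φ0] = [1, 1, 1]
r2 m[sprk→φ2] = [1, 1, 1]
r2 m[wet→φ1] = [1, 1, 1]
r3 m[φ0→snow] = [9, 9, 9]
r3 m[φ0→fog] = [1344, 576, 2916]
r3 m[φ1→snow] = [8, 9, 9]
r3 m[φ1→wet] = [2916, 648, 2916]
r3 m[φ2→snow] = [8, 6, 9]
r3 m[φ2→sprk] = [2916, 2268, 2592]
r3 m[φ3→snow] = [3, 1, 4]
r3 m[snow→φ0] = [192, 54, 324]
r3 m[snow→φ1] = [216, 54, 324]
r3 m[snow→φ2] = [216, 81, 324]
r3 m[snow→φ3] = [576, 486, 729]
r3 m[fog→φ0] = [1, 1, 1]
r3 m[sprk→φ2] = [1, 1, 1]
r3 m[wet→φ1] = [1, 1, 1]
r4 m[φ0→snow] = [9, 9, 9]
r4 m[φ0→fog] = [1344, 576, 2916]
r4 m[φ1→snow] = [8, 9, 9]
r4 m[φ1→wet] = [2916, 648, 2916]
r4 m[φ2→snow] = [8, 6, 9]
r4 m[φ2→sprk] = [2916, 2268, 2592]
r4 m[φ3→snow] = [3, 1, 4]
r4 m[snow→φ0] = [192, 54, 324]
r4 m[snow→φ1] = [216, 54, 324]
r4 m[snow→φ2] = [216, 81, 324]
r4 m[snow→φ3] = [576, 486, 729]
r4 m[fog→φ0] = [1, 1, 1]
r4 m[sprk→φ2] = [1, 1, 1]
r4 m[wet→φ1] = [1, 1, 1]
fixed point reached at round 4
traceback from snow: (snow=2, fog=2, sprk=0, wet=0), score=2916

assignment: (snow=2, fog=2, sprk=0, wet=0); score = 2916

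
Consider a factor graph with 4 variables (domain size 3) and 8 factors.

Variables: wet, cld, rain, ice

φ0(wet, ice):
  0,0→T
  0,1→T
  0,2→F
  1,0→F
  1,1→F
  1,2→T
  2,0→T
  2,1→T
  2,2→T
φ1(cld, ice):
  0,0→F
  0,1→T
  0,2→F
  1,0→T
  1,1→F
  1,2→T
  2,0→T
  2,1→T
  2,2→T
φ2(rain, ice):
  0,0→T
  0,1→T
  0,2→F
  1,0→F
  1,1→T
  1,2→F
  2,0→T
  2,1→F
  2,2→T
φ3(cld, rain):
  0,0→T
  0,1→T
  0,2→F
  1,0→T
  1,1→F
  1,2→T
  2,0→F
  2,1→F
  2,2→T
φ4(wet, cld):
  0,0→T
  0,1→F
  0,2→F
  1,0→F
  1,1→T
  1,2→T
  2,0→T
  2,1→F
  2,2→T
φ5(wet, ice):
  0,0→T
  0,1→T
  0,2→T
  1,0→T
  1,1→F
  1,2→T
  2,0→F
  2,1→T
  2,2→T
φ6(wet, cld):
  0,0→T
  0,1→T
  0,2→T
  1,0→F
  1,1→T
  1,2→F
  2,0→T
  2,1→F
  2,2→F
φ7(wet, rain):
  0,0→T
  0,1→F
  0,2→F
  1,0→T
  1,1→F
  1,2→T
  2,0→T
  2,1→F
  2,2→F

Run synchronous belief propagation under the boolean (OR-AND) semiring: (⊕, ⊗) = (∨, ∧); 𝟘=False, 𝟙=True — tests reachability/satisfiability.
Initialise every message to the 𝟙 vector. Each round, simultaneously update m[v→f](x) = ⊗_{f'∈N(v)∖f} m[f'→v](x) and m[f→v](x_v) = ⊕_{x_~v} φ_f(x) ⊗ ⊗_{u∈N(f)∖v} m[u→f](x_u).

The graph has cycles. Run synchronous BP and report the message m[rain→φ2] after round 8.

message @ round 8 = [T, F, T]

init: all messages = 𝟙 over 3 values
r1 m[φ0→wet] = [T, T, T]
r1 m[φ0→ice] = [T, T, T]
r1 m[φ1→cld] = [T, T, T]
r1 m[φ1→ice] = [T, T, T]
r1 m[φ2→rain] = [T, T, T]
r1 m[φ2→ice] = [T, T, T]
r1 m[φ3→cld] = [T, T, T]
r1 m[φ3→rain] = [T, T, T]
r1 m[φ4→wet] = [T, T, T]
r1 m[φ4→cld] = [T, T, T]
r1 m[φ5→wet] = [T, T, T]
r1 m[φ5→ice] = [T, T, T]
r1 m[φ6→wet] = [T, T, T]
r1 m[φ6→cld] = [T, T, T]
r1 m[φ7→wet] = [T, T, T]
r1 m[φ7→rain] = [T, F, T]
r1 m[wet→φ0] = [T, T, T]
r1 m[wet→φ4] = [T, T, T]
r1 m[wet→φ5] = [T, T, T]
r1 m[wet→φ6] = [T, T, T]
r1 m[wet→φ7] = [T, T, T]
r1 m[cld→φ1] = [T, T, T]
r1 m[cld→φ3] = [T, T, T]
r1 m[cld→φ4] = [T, T, T]
r1 m[cld→φ6] = [T, T, T]
r1 m[rain→φ2] = [T, T, T]
r1 m[rain→φ3] = [T, T, T]
r1 m[rain→φ7] = [T, T, T]
r1 m[ice→φ0] = [T, T, T]
r1 m[ice→φ1] = [T, T, T]
r1 m[ice→φ2] = [T, T, T]
r1 m[ice→φ5] = [T, T, T]
r2 m[φ0→wet] = [T, T, T]
r2 m[φ0→ice] = [T, T, T]
r2 m[φ1→cld] = [T, T, T]
r2 m[φ1→ice] = [T, T, T]
r2 m[φ2→rain] = [T, T, T]
r2 m[φ2→ice] = [T, T, T]
r2 m[φ3→cld] = [T, T, T]
r2 m[φ3→rain] = [T, T, T]
r2 m[φ4→wet] = [T, T, T]
r2 m[φ4→cld] = [T, T, T]
r2 m[φ5→wet] = [T, T, T]
r2 m[φ5→ice] = [T, T, T]
r2 m[φ6→wet] = [T, T, T]
r2 m[φ6→cld] = [T, T, T]
r2 m[φ7→wet] = [T, T, T]
r2 m[φ7→rain] = [T, F, T]
r2 m[wet→φ0] = [T, T, T]
r2 m[wet→φ4] = [T, T, T]
r2 m[wet→φ5] = [T, T, T]
r2 m[wet→φ6] = [T, T, T]
r2 m[wet→φ7] = [T, T, T]
r2 m[cld→φ1] = [T, T, T]
r2 m[cld→φ3] = [T, T, T]
r2 m[cld→φ4] = [T, T, T]
r2 m[cld→φ6] = [T, T, T]
r2 m[rain→φ2] = [T, F, T]
r2 m[rain→φ3] = [T, F, T]
r2 m[rain→φ7] = [T, T, T]
r2 m[ice→φ0] = [T, T, T]
r2 m[ice→φ1] = [T, T, T]
r2 m[ice→φ2] = [T, T, T]
r2 m[ice→φ5] = [T, T, T]
r3 m[φ0→wet] = [T, T, T]
r3 m[φ0→ice] = [T, T, T]
r3 m[φ1→cld] = [T, T, T]
r3 m[φ1→ice] = [T, T, T]
r3 m[φ2→rain] = [T, T, T]
r3 m[φ2→ice] = [T, T, T]
r3 m[φ3→cld] = [T, T, T]
r3 m[φ3→rain] = [T, T, T]
r3 m[φ4→wet] = [T, T, T]
r3 m[φ4→cld] = [T, T, T]
r3 m[φ5→wet] = [T, T, T]
r3 m[φ5→ice] = [T, T, T]
r3 m[φ6→wet] = [T, T, T]
r3 m[φ6→cld] = [T, T, T]
r3 m[φ7→wet] = [T, T, T]
r3 m[φ7→rain] = [T, F, T]
r3 m[wet→φ0] = [T, T, T]
r3 m[wet→φ4] = [T, T, T]
r3 m[wet→φ5] = [T, T, T]
r3 m[wet→φ6] = [T, T, T]
r3 m[wet→φ7] = [T, T, T]
r3 m[cld→φ1] = [T, T, T]
r3 m[cld→φ3] = [T, T, T]
r3 m[cld→φ4] = [T, T, T]
r3 m[cld→φ6] = [T, T, T]
r3 m[rain→φ2] = [T, F, T]
r3 m[rain→φ3] = [T, F, T]
r3 m[rain→φ7] = [T, T, T]
r3 m[ice→φ0] = [T, T, T]
r3 m[ice→φ1] = [T, T, T]
r3 m[ice→φ2] = [T, T, T]
r3 m[ice→φ5] = [T, T, T]
r4 m[φ0→wet] = [T, T, T]
r4 m[φ0→ice] = [T, T, T]
r4 m[φ1→cld] = [T, T, T]
r4 m[φ1→ice] = [T, T, T]
r4 m[φ2→rain] = [T, T, T]
r4 m[φ2→ice] = [T, T, T]
r4 m[φ3→cld] = [T, T, T]
r4 m[φ3→rain] = [T, T, T]
r4 m[φ4→wet] = [T, T, T]
r4 m[φ4→cld] = [T, T, T]
r4 m[φ5→wet] = [T, T, T]
r4 m[φ5→ice] = [T, T, T]
r4 m[φ6→wet] = [T, T, T]
r4 m[φ6→cld] = [T, T, T]
r4 m[φ7→wet] = [T, T, T]
r4 m[φ7→rain] = [T, F, T]
r4 m[wet→φ0] = [T, T, T]
r4 m[wet→φ4] = [T, T, T]
r4 m[wet→φ5] = [T, T, T]
r4 m[wet→φ6] = [T, T, T]
r4 m[wet→φ7] = [T, T, T]
r4 m[cld→φ1] = [T, T, T]
r4 m[cld→φ3] = [T, T, T]
r4 m[cld→φ4] = [T, T, T]
r4 m[cld→φ6] = [T, T, T]
r4 m[rain→φ2] = [T, F, T]
r4 m[rain→φ3] = [T, F, T]
r4 m[rain→φ7] = [T, T, T]
r4 m[ice→φ0] = [T, T, T]
r4 m[ice→φ1] = [T, T, T]
r4 m[ice→φ2] = [T, T, T]
r4 m[ice→φ5] = [T, T, T]
r5 m[φ0→wet] = [T, T, T]
r5 m[φ0→ice] = [T, T, T]
r5 m[φ1→cld] = [T, T, T]
r5 m[φ1→ice] = [T, T, T]
r5 m[φ2→rain] = [T, T, T]
r5 m[φ2→ice] = [T, T, T]
r5 m[φ3→cld] = [T, T, T]
r5 m[φ3→rain] = [T, T, T]
r5 m[φ4→wet] = [T, T, T]
r5 m[φ4→cld] = [T, T, T]
r5 m[φ5→wet] = [T, T, T]
r5 m[φ5→ice] = [T, T, T]
r5 m[φ6→wet] = [T, T, T]
r5 m[φ6→cld] = [T, T, T]
r5 m[φ7→wet] = [T, T, T]
r5 m[φ7→rain] = [T, F, T]
r5 m[wet→φ0] = [T, T, T]
r5 m[wet→φ4] = [T, T, T]
r5 m[wet→φ5] = [T, T, T]
r5 m[wet→φ6] = [T, T, T]
r5 m[wet→φ7] = [T, T, T]
r5 m[cld→φ1] = [T, T, T]
r5 m[cld→φ3] = [T, T, T]
r5 m[cld→φ4] = [T, T, T]
r5 m[cld→φ6] = [T, T, T]
r5 m[rain→φ2] = [T, F, T]
r5 m[rain→φ3] = [T, F, T]
r5 m[rain→φ7] = [T, T, T]
r5 m[ice→φ0] = [T, T, T]
r5 m[ice→φ1] = [T, T, T]
r5 m[ice→φ2] = [T, T, T]
r5 m[ice→φ5] = [T, T, T]
r6 m[φ0→wet] = [T, T, T]
r6 m[φ0→ice] = [T, T, T]
r6 m[φ1→cld] = [T, T, T]
r6 m[φ1→ice] = [T, T, T]
r6 m[φ2→rain] = [T, T, T]
r6 m[φ2→ice] = [T, T, T]
r6 m[φ3→cld] = [T, T, T]
r6 m[φ3→rain] = [T, T, T]
r6 m[φ4→wet] = [T, T, T]
r6 m[φ4→cld] = [T, T, T]
r6 m[φ5→wet] = [T, T, T]
r6 m[φ5→ice] = [T, T, T]
r6 m[φ6→wet] = [T, T, T]
r6 m[φ6→cld] = [T, T, T]
r6 m[φ7→wet] = [T, T, T]
r6 m[φ7→rain] = [T, F, T]
r6 m[wet→φ0] = [T, T, T]
r6 m[wet→φ4] = [T, T, T]
r6 m[wet→φ5] = [T, T, T]
r6 m[wet→φ6] = [T, T, T]
r6 m[wet→φ7] = [T, T, T]
r6 m[cld→φ1] = [T, T, T]
r6 m[cld→φ3] = [T, T, T]
r6 m[cld→φ4] = [T, T, T]
r6 m[cld→φ6] = [T, T, T]
r6 m[rain→φ2] = [T, F, T]
r6 m[rain→φ3] = [T, F, T]
r6 m[rain→φ7] = [T, T, T]
r6 m[ice→φ0] = [T, T, T]
r6 m[ice→φ1] = [T, T, T]
r6 m[ice→φ2] = [T, T, T]
r6 m[ice→φ5] = [T, T, T]
r7 m[φ0→wet] = [T, T, T]
r7 m[φ0→ice] = [T, T, T]
r7 m[φ1→cld] = [T, T, T]
r7 m[φ1→ice] = [T, T, T]
r7 m[φ2→rain] = [T, T, T]
r7 m[φ2→ice] = [T, T, T]
r7 m[φ3→cld] = [T, T, T]
r7 m[φ3→rain] = [T, T, T]
r7 m[φ4→wet] = [T, T, T]
r7 m[φ4→cld] = [T, T, T]
r7 m[φ5→wet] = [T, T, T]
r7 m[φ5→ice] = [T, T, T]
r7 m[φ6→wet] = [T, T, T]
r7 m[φ6→cld] = [T, T, T]
r7 m[φ7→wet] = [T, T, T]
r7 m[φ7→rain] = [T, F, T]
r7 m[wet→φ0] = [T, T, T]
r7 m[wet→φ4] = [T, T, T]
r7 m[wet→φ5] = [T, T, T]
r7 m[wet→φ6] = [T, T, T]
r7 m[wet→φ7] = [T, T, T]
r7 m[cld→φ1] = [T, T, T]
r7 m[cld→φ3] = [T, T, T]
r7 m[cld→φ4] = [T, T, T]
r7 m[cld→φ6] = [T, T, T]
r7 m[rain→φ2] = [T, F, T]
r7 m[rain→φ3] = [T, F, T]
r7 m[rain→φ7] = [T, T, T]
r7 m[ice→φ0] = [T, T, T]
r7 m[ice→φ1] = [T, T, T]
r7 m[ice→φ2] = [T, T, T]
r7 m[ice→φ5] = [T, T, T]
r8 m[φ0→wet] = [T, T, T]
r8 m[φ0→ice] = [T, T, T]
r8 m[φ1→cld] = [T, T, T]
r8 m[φ1→ice] = [T, T, T]
r8 m[φ2→rain] = [T, T, T]
r8 m[φ2→ice] = [T, T, T]
r8 m[φ3→cld] = [T, T, T]
r8 m[φ3→rain] = [T, T, T]
r8 m[φ4→wet] = [T, T, T]
r8 m[φ4→cld] = [T, T, T]
r8 m[φ5→wet] = [T, T, T]
r8 m[φ5→ice] = [T, T, T]
r8 m[φ6→wet] = [T, T, T]
r8 m[φ6→cld] = [T, T, T]
r8 m[φ7→wet] = [T, T, T]
r8 m[φ7→rain] = [T, F, T]
r8 m[wet→φ0] = [T, T, T]
r8 m[wet→φ4] = [T, T, T]
r8 m[wet→φ5] = [T, T, T]
r8 m[wet→φ6] = [T, T, T]
r8 m[wet→φ7] = [T, T, T]
r8 m[cld→φ1] = [T, T, T]
r8 m[cld→φ3] = [T, T, T]
r8 m[cld→φ4] = [T, T, T]
r8 m[cld→φ6] = [T, T, T]
r8 m[rain→φ2] = [T, F, T]
r8 m[rain→φ3] = [T, F, T]
r8 m[rain→φ7] = [T, T, T]
r8 m[ice→φ0] = [T, T, T]
r8 m[ice→φ1] = [T, T, T]
r8 m[ice→φ2] = [T, T, T]
r8 m[ice→φ5] = [T, T, T]
fixed point reached at round 3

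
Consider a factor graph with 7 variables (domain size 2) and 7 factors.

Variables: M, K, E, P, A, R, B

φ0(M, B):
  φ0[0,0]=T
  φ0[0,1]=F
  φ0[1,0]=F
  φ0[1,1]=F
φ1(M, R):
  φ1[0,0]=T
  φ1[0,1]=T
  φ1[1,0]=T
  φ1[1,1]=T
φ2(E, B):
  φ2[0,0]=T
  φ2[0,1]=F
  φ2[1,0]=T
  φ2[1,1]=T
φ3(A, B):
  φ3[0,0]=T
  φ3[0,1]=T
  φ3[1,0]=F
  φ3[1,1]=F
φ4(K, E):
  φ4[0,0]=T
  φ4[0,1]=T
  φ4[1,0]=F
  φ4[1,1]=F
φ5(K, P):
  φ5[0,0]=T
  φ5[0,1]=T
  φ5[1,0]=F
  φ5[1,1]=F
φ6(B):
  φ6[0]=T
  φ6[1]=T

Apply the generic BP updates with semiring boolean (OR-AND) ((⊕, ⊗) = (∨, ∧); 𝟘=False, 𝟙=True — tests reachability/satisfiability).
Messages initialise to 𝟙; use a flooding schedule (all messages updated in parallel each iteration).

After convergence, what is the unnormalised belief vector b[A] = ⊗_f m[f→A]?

b[A] = [T, F]

init: all messages = 𝟙 over 2 values
r1 m[φ0→M] = [T, F]
r1 m[φ0→B] = [T, F]
r1 m[φ1→M] = [T, T]
r1 m[φ1→R] = [T, T]
r1 m[φ2→E] = [T, T]
r1 m[φ2→B] = [T, T]
r1 m[φ3→A] = [T, F]
r1 m[φ3→B] = [T, T]
r1 m[φ4→K] = [T, F]
r1 m[φ4→E] = [T, T]
r1 m[φ5→K] = [T, F]
r1 m[φ5→P] = [T, T]
r1 m[φ6→B] = [T, T]
r1 m[M→φ0] = [T, T]
r1 m[M→φ1] = [T, T]
r1 m[K→φ4] = [T, T]
r1 m[K→φ5] = [T, T]
r1 m[E→φ2] = [T, T]
r1 m[E→φ4] = [T, T]
r1 m[P→φ5] = [T, T]
r1 m[A→φ3] = [T, T]
r1 m[R→φ1] = [T, T]
r1 m[B→φ0] = [T, T]
r1 m[B→φ2] = [T, T]
r1 m[B→φ3] = [T, T]
r1 m[B→φ6] = [T, T]
r2 m[φ0→M] = [T, F]
r2 m[φ0→B] = [T, F]
r2 m[φ1→M] = [T, T]
r2 m[φ1→R] = [T, T]
r2 m[φ2→E] = [T, T]
r2 m[φ2→B] = [T, T]
r2 m[φ3→A] = [T, F]
r2 m[φ3→B] = [T, T]
r2 m[φ4→K] = [T, F]
r2 m[φ4→E] = [T, T]
r2 m[φ5→K] = [T, F]
r2 m[φ5→P] = [T, T]
r2 m[φ6→B] = [T, T]
r2 m[M→φ0] = [T, T]
r2 m[M→φ1] = [T, F]
r2 m[K→φ4] = [T, F]
r2 m[K→φ5] = [T, F]
r2 m[E→φ2] = [T, T]
r2 m[E→φ4] = [T, T]
r2 m[P→φ5] = [T, T]
r2 m[A→φ3] = [T, T]
r2 m[R→φ1] = [T, T]
r2 m[B→φ0] = [T, T]
r2 m[B→φ2] = [T, F]
r2 m[B→φ3] = [T, F]
r2 m[B→φ6] = [T, F]
r3 m[φ0→M] = [T, F]
r3 m[φ0→B] = [T, F]
r3 m[φ1→M] = [T, T]
r3 m[φ1→R] = [T, T]
r3 m[φ2→E] = [T, T]
r3 m[φ2→B] = [T, T]
r3 m[φ3→A] = [T, F]
r3 m[φ3→B] = [T, T]
r3 m[φ4→K] = [T, F]
r3 m[φ4→E] = [T, T]
r3 m[φ5→K] = [T, F]
r3 m[φ5→P] = [T, T]
r3 m[φ6→B] = [T, T]
r3 m[M→φ0] = [T, T]
r3 m[M→φ1] = [T, F]
r3 m[K→φ4] = [T, F]
r3 m[K→φ5] = [T, F]
r3 m[E→φ2] = [T, T]
r3 m[E→φ4] = [T, T]
r3 m[P→φ5] = [T, T]
r3 m[A→φ3] = [T, T]
r3 m[R→φ1] = [T, T]
r3 m[B→φ0] = [T, T]
r3 m[B→φ2] = [T, F]
r3 m[B→φ3] = [T, F]
r3 m[B→φ6] = [T, F]
fixed point reached at round 3
b[A] = ⊗ incoming = [T, F]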